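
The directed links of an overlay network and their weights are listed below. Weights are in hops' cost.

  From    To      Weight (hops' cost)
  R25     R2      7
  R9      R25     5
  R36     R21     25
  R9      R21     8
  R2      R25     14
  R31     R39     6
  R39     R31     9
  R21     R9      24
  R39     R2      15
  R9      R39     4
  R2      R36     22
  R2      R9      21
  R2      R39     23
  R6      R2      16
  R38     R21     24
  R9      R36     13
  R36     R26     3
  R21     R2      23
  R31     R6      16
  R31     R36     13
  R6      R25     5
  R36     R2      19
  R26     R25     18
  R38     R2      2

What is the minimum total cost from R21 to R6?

Settle nodes by increasing distance from R21:
R21: 0
R2: 23  (via R21)
R9: 24  (via R21)
R39: 28  (via R9)
R25: 29  (via R9)
R36: 37  (via R9)
R31: 37  (via R39)
R26: 40  (via R36)
R6: 53  (via R31)
Shortest route: R21 → R9 → R39 → R31 → R6 = 53 hops' cost.

53 hops' cost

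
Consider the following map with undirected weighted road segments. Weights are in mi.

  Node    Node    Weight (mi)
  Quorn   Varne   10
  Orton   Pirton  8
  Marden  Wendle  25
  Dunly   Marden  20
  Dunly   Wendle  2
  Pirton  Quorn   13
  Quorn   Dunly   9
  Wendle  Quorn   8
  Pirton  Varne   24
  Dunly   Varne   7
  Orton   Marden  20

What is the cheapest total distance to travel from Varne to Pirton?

23 mi

Running Dijkstra from Varne:
Varne: 0
Dunly: 7  (via Varne)
Wendle: 9  (via Dunly)
Quorn: 10  (via Varne)
Pirton: 23  (via Quorn)
Shortest route: Varne–Quorn–Pirton = 23 mi.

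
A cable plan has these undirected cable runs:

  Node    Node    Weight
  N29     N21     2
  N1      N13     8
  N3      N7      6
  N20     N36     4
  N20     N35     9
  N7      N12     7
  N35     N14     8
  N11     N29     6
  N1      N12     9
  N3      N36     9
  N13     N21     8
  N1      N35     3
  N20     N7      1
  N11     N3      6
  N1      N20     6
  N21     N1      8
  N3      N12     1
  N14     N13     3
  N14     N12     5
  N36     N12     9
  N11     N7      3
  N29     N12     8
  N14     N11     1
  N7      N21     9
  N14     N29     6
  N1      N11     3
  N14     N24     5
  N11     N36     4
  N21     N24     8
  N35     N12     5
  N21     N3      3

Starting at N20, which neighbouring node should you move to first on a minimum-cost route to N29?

N7

Compare a few routes:
N20–N7–N3–N21–N29: 1+6+3+2 = 12
N20–N7–N11–N29: 1+3+6 = 10
N20–N7–N11–N14–N29: 1+3+1+6 = 11
N20–N7–N21–N29: 1+9+2 = 12
Cheapest is N20–N7–N11–N29 at 10.
So from N20 the first move is to N7.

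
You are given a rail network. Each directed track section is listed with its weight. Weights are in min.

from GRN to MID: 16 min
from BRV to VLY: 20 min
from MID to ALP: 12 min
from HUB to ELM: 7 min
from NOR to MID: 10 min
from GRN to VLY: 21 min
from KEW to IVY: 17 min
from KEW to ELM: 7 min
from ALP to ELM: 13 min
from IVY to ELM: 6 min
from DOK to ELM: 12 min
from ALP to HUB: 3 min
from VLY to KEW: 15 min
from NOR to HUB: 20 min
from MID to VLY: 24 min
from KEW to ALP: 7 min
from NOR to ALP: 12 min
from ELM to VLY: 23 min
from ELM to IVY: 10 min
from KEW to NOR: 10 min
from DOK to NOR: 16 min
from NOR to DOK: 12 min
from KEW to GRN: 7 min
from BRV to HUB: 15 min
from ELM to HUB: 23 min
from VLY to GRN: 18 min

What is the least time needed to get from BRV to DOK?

Candidate routes:
BRV - VLY - KEW - NOR - DOK: 20+15+10+12 = 57
BRV - HUB - ELM - VLY - KEW - NOR - DOK: 15+7+23+15+10+12 = 82
Cheapest is BRV - VLY - KEW - NOR - DOK at 57 min.

57 min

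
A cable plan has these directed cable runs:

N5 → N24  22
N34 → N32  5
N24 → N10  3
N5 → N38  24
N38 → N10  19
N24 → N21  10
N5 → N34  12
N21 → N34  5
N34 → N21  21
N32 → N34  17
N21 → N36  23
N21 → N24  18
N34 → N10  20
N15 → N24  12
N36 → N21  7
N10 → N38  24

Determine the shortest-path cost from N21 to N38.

45

Candidate routes:
N21–N24–N10–N38: 18+3+24 = 45
N21–N34–N10–N38: 5+20+24 = 49
The minimum is 45 via N21–N24–N10–N38.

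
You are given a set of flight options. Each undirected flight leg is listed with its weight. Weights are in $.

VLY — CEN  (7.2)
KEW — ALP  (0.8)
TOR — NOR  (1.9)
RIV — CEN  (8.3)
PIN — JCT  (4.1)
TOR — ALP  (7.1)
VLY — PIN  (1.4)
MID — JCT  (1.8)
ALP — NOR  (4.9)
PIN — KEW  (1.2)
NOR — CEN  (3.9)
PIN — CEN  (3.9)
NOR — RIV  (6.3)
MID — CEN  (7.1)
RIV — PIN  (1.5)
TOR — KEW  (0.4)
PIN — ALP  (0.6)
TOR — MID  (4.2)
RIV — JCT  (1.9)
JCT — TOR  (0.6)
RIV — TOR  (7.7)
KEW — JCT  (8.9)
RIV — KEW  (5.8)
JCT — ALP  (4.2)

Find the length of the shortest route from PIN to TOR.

Running Dijkstra from PIN:
PIN: 0
ALP: 0.6  (via PIN)
KEW: 1.2  (via PIN)
VLY: 1.4  (via PIN)
RIV: 1.5  (via PIN)
TOR: 1.6  (via KEW)
Shortest route: PIN → KEW → TOR = $1.6.

$1.6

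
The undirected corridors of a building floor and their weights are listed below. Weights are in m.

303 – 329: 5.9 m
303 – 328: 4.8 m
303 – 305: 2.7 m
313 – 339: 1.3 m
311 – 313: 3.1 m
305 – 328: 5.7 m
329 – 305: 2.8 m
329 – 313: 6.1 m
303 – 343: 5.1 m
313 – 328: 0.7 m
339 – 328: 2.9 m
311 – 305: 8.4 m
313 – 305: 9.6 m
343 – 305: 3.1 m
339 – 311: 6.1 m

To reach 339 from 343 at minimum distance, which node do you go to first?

305

Candidate routes:
343–305–328–339: 3.1+5.7+2.9 = 11.7
343–305–328–313–339: 3.1+5.7+0.7+1.3 = 10.8
The minimum is 10.8 m via 343–305–328–313–339.
So from 343 the first move is to 305.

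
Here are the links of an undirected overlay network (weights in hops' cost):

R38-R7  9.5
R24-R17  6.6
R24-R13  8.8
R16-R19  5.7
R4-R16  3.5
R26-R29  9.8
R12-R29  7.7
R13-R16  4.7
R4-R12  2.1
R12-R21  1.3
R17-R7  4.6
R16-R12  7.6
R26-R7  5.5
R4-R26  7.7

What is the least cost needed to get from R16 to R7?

Running Dijkstra from R16:
R16: 0
R4: 3.5  (via R16)
R13: 4.7  (via R16)
R12: 5.6  (via R4)
R19: 5.7  (via R16)
R21: 6.9  (via R12)
R26: 11.2  (via R4)
R29: 13.3  (via R12)
R24: 13.5  (via R13)
R7: 16.7  (via R26)
Shortest route: R16 → R4 → R26 → R7 = 16.7 hops' cost.

16.7 hops' cost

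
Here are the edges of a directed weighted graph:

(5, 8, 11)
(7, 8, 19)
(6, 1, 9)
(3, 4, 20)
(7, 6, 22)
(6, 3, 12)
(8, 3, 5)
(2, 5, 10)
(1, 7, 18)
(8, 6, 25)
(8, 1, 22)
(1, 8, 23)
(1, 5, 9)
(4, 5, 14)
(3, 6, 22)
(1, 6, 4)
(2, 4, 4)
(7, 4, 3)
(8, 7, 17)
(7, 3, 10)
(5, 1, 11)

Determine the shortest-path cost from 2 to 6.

25

Compare a few routes:
2 - 4 - 5 - 1 - 6: 4+14+11+4 = 33
2 - 5 - 1 - 6: 10+11+4 = 25
Cheapest is 2 - 5 - 1 - 6 at 25.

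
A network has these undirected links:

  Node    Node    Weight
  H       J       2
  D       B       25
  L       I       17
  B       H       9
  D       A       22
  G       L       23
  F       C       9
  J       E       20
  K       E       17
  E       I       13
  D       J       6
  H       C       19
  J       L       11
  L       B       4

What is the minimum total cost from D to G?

40

Candidate routes:
D - J - H - B - L - G: 6+2+9+4+23 = 44
D - J - L - G: 6+11+23 = 40
The minimum is 40 via D - J - L - G.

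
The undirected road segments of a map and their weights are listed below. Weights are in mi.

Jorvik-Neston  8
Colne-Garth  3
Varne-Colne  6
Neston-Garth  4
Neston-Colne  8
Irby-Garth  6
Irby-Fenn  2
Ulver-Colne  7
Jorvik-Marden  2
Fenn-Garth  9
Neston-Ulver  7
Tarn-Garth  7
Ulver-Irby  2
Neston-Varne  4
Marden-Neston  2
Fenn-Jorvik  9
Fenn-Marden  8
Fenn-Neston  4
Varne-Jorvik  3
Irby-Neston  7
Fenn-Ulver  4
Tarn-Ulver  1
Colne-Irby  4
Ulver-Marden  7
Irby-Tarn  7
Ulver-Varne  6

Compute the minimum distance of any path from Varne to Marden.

Compare a few routes:
Varne - Jorvik - Marden: 3+2 = 5
Varne - Neston - Marden: 4+2 = 6
The minimum is 5 mi via Varne - Jorvik - Marden.

5 mi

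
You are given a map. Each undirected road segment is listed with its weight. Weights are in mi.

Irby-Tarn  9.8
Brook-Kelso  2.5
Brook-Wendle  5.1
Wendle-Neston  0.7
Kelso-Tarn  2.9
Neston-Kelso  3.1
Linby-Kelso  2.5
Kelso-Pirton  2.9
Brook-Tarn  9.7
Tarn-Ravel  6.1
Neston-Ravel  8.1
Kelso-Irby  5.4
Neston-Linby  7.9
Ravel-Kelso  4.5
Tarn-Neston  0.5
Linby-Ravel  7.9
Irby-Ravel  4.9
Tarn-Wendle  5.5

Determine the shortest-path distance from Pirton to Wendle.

Settle nodes by increasing distance from Pirton:
Pirton: 0
Kelso: 2.9  (via Pirton)
Brook: 5.4  (via Kelso)
Linby: 5.4  (via Kelso)
Tarn: 5.8  (via Kelso)
Neston: 6  (via Kelso)
Wendle: 6.7  (via Neston)
Shortest route: Pirton → Kelso → Neston → Wendle = 6.7 mi.

6.7 mi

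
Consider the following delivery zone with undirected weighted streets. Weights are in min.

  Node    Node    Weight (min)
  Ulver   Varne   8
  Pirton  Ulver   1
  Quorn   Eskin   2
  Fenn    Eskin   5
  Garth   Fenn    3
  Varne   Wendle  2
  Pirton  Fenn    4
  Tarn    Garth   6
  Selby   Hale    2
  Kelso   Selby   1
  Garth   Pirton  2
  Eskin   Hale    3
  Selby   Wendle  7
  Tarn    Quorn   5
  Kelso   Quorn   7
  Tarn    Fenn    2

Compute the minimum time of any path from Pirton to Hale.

12 min

Running Dijkstra from Pirton:
Pirton: 0
Ulver: 1  (via Pirton)
Garth: 2  (via Pirton)
Fenn: 4  (via Pirton)
Tarn: 6  (via Fenn)
Varne: 9  (via Ulver)
Eskin: 9  (via Fenn)
Wendle: 11  (via Varne)
Quorn: 11  (via Tarn)
Hale: 12  (via Eskin)
Shortest route: Pirton → Fenn → Eskin → Hale = 12 min.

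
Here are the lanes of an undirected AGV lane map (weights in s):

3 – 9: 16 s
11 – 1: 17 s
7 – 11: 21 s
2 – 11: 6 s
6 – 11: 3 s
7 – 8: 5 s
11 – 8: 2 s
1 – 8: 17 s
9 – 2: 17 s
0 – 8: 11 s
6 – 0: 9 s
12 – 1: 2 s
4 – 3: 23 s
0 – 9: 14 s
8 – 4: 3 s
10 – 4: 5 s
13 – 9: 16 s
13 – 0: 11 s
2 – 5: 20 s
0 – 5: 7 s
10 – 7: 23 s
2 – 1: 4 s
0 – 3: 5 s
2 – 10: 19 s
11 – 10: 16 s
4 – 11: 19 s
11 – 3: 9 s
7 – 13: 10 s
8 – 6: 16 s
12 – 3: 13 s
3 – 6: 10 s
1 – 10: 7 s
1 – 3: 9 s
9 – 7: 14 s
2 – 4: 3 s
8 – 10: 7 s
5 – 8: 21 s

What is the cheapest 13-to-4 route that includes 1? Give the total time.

Best 13 to 1: 13 → 0 → 3 → 1 costing 25
Shortest 1→4: 1 → 2 → 4 = 7
Total via 1: 25 + 7 = 32 s.

32 s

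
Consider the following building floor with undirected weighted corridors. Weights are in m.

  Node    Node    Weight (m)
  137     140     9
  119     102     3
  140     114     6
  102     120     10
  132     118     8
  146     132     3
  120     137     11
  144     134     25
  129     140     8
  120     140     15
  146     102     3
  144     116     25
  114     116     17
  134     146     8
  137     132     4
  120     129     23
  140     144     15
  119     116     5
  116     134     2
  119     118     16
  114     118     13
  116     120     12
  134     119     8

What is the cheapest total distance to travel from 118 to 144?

Enumerating some paths:
118 → 132 → 146 → 134 → 144: 8+3+8+25 = 44
118 → 114 → 140 → 144: 13+6+15 = 34
118 → 132 → 137 → 140 → 144: 8+4+9+15 = 36
Cheapest is 118 → 114 → 140 → 144 at 34 m.

34 m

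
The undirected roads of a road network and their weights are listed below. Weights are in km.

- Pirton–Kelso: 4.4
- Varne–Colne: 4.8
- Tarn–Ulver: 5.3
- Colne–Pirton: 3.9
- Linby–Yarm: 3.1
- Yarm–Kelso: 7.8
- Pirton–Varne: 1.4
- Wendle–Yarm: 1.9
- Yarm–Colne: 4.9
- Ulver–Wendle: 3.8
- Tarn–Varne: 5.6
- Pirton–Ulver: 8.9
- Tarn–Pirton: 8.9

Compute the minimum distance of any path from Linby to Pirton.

Settle nodes by increasing distance from Linby:
Linby: 0
Yarm: 3.1  (via Linby)
Wendle: 5  (via Yarm)
Colne: 8  (via Yarm)
Ulver: 8.8  (via Wendle)
Kelso: 10.9  (via Yarm)
Pirton: 11.9  (via Colne)
Shortest route: Linby → Yarm → Colne → Pirton = 11.9 km.

11.9 km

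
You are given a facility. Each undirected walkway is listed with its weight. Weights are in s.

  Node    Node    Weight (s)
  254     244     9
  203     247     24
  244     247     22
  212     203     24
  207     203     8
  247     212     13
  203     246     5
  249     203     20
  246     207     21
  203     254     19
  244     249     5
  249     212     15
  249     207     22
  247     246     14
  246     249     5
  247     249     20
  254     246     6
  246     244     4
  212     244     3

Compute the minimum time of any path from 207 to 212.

20 s

Running Dijkstra from 207:
207: 0
203: 8  (via 207)
246: 13  (via 203)
244: 17  (via 246)
249: 18  (via 246)
254: 19  (via 246)
212: 20  (via 244)
Shortest route: 207–203–246–244–212 = 20 s.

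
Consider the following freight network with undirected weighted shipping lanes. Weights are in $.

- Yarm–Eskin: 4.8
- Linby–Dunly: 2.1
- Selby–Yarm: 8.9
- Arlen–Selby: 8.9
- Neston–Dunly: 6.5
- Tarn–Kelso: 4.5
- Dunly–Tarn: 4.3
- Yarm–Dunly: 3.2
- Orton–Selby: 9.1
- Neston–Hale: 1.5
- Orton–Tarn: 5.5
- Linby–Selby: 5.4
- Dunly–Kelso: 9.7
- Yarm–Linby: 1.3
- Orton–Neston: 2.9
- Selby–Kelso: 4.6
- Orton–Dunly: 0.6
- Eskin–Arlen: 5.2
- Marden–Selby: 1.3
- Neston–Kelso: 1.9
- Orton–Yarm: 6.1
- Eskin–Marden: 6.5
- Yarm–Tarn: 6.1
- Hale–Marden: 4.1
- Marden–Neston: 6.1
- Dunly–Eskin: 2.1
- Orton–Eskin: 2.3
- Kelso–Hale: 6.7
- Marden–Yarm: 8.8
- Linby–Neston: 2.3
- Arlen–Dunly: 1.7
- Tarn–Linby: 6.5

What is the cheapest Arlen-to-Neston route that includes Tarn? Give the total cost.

$12.4

Best Arlen to Tarn: Arlen–Dunly–Tarn costing 6
Best Tarn to Neston: Tarn–Kelso–Neston costing 6.4
Total via Tarn: 6 + 6.4 = $12.4.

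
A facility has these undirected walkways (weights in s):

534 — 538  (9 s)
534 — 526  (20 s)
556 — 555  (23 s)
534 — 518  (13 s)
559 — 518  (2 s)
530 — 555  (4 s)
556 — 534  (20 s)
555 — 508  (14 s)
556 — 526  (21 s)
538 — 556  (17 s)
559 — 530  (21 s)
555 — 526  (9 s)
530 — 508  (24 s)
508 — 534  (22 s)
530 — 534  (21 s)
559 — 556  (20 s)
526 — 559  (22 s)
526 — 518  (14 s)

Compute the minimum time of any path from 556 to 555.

23 s

Candidate routes:
556–526–555: 21+9 = 30
556–555: 23 = 23
Cheapest is 556–555 at 23 s.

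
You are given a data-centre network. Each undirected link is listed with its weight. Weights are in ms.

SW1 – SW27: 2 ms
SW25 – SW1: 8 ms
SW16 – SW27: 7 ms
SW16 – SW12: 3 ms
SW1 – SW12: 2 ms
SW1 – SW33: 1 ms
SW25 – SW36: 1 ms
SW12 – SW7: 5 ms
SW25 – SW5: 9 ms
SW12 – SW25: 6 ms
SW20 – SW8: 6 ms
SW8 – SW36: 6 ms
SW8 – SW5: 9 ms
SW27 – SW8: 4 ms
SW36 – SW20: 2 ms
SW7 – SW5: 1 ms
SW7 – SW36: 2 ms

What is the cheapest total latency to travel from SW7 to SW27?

9 ms

Compare a few routes:
SW7 → SW36 → SW25 → SW1 → SW27: 2+1+8+2 = 13
SW7 → SW36 → SW8 → SW27: 2+6+4 = 12
SW7 → SW12 → SW1 → SW27: 5+2+2 = 9
Cheapest is SW7 → SW12 → SW1 → SW27 at 9 ms.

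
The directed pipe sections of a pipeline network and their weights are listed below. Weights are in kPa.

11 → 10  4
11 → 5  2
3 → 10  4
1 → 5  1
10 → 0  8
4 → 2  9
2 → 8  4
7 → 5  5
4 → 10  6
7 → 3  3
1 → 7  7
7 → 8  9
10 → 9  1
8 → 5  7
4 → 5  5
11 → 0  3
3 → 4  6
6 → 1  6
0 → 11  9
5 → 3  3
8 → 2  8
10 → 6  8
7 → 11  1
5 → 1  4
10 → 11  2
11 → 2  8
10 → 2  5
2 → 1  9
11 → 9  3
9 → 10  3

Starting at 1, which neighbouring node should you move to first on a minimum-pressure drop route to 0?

7

Compare a few routes:
1 → 7 → 11 → 0: 7+1+3 = 11
1 → 5 → 3 → 10 → 0: 1+3+4+8 = 16
1 → 5 → 3 → 10 → 11 → 0: 1+3+4+2+3 = 13
Cheapest is 1 → 7 → 11 → 0 at 11 kPa.
So from 1 the first move is to 7.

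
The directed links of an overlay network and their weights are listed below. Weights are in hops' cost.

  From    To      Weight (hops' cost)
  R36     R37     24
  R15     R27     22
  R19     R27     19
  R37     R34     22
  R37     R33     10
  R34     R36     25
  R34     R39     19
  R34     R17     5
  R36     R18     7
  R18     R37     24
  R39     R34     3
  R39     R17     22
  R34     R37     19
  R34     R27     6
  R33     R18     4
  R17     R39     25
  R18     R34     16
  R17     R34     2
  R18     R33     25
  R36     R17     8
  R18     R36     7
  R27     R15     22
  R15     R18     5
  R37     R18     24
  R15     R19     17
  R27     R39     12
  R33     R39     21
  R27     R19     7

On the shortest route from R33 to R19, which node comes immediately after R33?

R18

Candidate routes:
R33 → R39 → R17 → R34 → R27 → R19: 21+22+2+6+7 = 58
R33 → R39 → R34 → R27 → R19: 21+3+6+7 = 37
R33 → R18 → R36 → R17 → R34 → R27 → R19: 4+7+8+2+6+7 = 34
R33 → R18 → R34 → R27 → R19: 4+16+6+7 = 33
Cheapest is R33 → R18 → R34 → R27 → R19 at 33 hops' cost.
So from R33 the first move is to R18.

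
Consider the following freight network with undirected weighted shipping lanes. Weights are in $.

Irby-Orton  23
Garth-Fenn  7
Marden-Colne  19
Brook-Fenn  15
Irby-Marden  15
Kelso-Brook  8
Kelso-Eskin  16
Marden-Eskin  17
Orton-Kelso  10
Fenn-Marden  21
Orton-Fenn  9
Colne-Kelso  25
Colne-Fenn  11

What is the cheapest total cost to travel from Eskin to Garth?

Settle nodes by increasing distance from Eskin:
Eskin: 0
Kelso: 16  (via Eskin)
Marden: 17  (via Eskin)
Brook: 24  (via Kelso)
Orton: 26  (via Kelso)
Irby: 32  (via Marden)
Fenn: 35  (via Orton)
Colne: 36  (via Marden)
Garth: 42  (via Fenn)
Shortest route: Eskin → Kelso → Orton → Fenn → Garth = $42.

$42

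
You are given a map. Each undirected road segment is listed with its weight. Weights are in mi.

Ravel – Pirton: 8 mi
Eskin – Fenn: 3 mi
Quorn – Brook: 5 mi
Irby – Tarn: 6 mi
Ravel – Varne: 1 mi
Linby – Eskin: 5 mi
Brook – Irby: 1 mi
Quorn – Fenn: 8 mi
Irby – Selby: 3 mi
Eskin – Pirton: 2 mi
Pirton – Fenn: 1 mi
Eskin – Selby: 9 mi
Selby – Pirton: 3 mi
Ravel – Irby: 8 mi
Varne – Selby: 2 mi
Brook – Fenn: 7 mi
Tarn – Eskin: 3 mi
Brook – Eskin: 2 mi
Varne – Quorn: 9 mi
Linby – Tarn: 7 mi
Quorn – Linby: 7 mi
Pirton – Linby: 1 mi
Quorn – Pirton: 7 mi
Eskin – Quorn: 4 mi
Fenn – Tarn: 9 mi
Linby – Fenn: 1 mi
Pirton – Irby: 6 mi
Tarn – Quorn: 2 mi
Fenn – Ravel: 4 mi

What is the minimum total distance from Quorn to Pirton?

6 mi

Running Dijkstra from Quorn:
Quorn: 0
Tarn: 2  (via Quorn)
Eskin: 4  (via Quorn)
Brook: 5  (via Quorn)
Irby: 6  (via Brook)
Pirton: 6  (via Eskin)
Shortest route: Quorn → Eskin → Pirton = 6 mi.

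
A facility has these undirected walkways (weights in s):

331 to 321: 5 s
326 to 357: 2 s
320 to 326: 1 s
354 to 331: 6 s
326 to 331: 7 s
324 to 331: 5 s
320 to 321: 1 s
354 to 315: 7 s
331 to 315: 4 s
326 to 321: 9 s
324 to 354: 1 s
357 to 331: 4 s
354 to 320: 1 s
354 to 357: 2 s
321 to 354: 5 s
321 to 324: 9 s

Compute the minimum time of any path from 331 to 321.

5 s

Compare a few routes:
331–357–354–320–321: 4+2+1+1 = 8
331–321: 5 = 5
331–357–326–320–321: 4+2+1+1 = 8
331–354–320–321: 6+1+1 = 8
The minimum is 5 s via 331–321.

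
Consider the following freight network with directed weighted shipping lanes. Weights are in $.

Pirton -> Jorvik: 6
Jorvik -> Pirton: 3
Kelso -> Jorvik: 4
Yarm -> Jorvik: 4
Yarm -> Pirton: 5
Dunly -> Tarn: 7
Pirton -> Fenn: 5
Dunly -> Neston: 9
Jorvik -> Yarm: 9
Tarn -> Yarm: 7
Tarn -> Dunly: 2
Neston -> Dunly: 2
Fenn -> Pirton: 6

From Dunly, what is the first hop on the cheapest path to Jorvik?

Tarn

Compare a few routes:
Dunly–Tarn–Yarm–Pirton–Jorvik: 7+7+5+6 = 25
Dunly–Tarn–Yarm–Jorvik: 7+7+4 = 18
Cheapest is Dunly–Tarn–Yarm–Jorvik at $18.
So from Dunly the first move is to Tarn.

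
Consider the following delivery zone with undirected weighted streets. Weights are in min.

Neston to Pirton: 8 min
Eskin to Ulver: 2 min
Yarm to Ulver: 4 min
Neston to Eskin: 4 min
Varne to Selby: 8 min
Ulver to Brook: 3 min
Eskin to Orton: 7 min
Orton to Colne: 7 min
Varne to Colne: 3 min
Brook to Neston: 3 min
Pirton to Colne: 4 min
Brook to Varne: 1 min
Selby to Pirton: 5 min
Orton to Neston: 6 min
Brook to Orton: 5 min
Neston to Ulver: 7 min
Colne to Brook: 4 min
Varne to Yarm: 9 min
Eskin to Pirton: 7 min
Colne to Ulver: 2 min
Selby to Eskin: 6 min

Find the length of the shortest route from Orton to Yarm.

12 min

Running Dijkstra from Orton:
Orton: 0
Brook: 5  (via Orton)
Varne: 6  (via Brook)
Neston: 6  (via Orton)
Colne: 7  (via Orton)
Eskin: 7  (via Orton)
Ulver: 8  (via Brook)
Pirton: 11  (via Colne)
Yarm: 12  (via Ulver)
Shortest route: Orton → Brook → Ulver → Yarm = 12 min.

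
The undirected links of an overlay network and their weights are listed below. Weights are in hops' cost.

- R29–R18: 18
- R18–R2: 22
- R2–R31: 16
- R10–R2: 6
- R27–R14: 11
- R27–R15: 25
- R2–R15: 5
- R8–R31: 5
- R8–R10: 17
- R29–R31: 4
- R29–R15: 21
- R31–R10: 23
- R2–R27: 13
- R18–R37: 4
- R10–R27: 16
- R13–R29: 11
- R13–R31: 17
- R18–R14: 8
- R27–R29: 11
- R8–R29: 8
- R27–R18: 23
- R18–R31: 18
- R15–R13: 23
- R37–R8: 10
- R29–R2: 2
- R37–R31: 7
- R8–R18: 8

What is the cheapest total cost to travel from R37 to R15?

18 hops' cost

Running Dijkstra from R37:
R37: 0
R18: 4  (via R37)
R31: 7  (via R37)
R8: 10  (via R37)
R29: 11  (via R31)
R14: 12  (via R18)
R2: 13  (via R29)
R15: 18  (via R2)
Shortest route: R37 → R31 → R29 → R2 → R15 = 18 hops' cost.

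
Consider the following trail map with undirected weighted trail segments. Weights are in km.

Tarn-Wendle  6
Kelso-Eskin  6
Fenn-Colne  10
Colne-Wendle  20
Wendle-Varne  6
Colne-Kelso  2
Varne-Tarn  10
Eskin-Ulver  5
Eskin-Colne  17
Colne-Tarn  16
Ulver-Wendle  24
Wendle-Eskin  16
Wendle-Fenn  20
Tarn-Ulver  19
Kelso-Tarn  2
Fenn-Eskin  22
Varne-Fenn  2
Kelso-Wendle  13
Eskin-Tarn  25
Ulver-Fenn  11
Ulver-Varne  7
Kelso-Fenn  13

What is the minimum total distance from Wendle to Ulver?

Candidate routes:
Wendle–Varne–Fenn–Ulver: 6+2+11 = 19
Wendle–Varne–Ulver: 6+7 = 13
Wendle–Tarn–Kelso–Eskin–Ulver: 6+2+6+5 = 19
Wendle–Eskin–Ulver: 16+5 = 21
The minimum is 13 km via Wendle–Varne–Ulver.

13 km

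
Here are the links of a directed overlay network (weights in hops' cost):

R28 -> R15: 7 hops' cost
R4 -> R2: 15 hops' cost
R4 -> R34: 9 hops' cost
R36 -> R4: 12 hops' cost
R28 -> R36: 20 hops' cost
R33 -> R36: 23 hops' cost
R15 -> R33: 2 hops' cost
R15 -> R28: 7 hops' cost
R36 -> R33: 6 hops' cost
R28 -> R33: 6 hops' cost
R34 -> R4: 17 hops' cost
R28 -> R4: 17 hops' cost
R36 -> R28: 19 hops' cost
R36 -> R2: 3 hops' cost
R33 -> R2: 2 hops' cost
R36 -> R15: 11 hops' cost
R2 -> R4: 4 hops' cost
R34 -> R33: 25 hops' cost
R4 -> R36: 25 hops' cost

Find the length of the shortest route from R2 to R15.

40 hops' cost

Candidate routes:
R2 - R4 - R36 - R28 - R15: 4+25+19+7 = 55
R2 - R4 - R36 - R15: 4+25+11 = 40
The minimum is 40 hops' cost via R2 - R4 - R36 - R15.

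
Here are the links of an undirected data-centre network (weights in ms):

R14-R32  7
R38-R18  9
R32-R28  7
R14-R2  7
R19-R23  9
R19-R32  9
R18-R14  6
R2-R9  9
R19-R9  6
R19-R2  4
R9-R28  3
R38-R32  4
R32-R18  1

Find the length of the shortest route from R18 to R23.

19 ms

Running Dijkstra from R18:
R18: 0
R32: 1  (via R18)
R38: 5  (via R32)
R14: 6  (via R18)
R28: 8  (via R32)
R19: 10  (via R32)
R9: 11  (via R28)
R2: 13  (via R14)
R23: 19  (via R19)
Shortest route: R18–R32–R19–R23 = 19 ms.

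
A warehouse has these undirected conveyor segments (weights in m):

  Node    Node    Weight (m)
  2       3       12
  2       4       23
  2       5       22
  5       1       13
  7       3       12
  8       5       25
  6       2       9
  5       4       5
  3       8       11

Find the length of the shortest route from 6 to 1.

44 m

Candidate routes:
6 - 2 - 5 - 1: 9+22+13 = 44
6 - 2 - 4 - 5 - 1: 9+23+5+13 = 50
Cheapest is 6 - 2 - 5 - 1 at 44 m.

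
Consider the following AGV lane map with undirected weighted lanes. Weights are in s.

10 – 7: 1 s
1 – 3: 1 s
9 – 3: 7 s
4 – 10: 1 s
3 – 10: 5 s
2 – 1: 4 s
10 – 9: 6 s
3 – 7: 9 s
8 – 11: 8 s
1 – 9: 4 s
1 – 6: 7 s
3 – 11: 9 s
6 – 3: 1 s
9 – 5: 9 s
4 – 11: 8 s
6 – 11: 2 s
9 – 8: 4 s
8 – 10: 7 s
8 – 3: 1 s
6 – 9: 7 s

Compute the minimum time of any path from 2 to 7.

11 s

Settle nodes by increasing distance from 2:
2: 0
1: 4  (via 2)
3: 5  (via 1)
6: 6  (via 3)
8: 6  (via 3)
9: 8  (via 1)
11: 8  (via 6)
10: 10  (via 3)
4: 11  (via 10)
7: 11  (via 10)
Shortest route: 2–1–3–10–7 = 11 s.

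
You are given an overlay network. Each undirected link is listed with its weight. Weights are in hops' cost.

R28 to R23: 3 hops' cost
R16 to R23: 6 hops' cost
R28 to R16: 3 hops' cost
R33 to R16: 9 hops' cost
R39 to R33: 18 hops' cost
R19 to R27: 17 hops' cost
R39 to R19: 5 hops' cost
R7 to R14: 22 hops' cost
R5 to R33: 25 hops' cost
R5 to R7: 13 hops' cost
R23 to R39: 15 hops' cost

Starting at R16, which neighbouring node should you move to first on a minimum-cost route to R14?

R33

Candidate routes:
R16 - R23 - R39 - R33 - R5 - R7 - R14: 6+15+18+25+13+22 = 99
R16 - R33 - R5 - R7 - R14: 9+25+13+22 = 69
Cheapest is R16 - R33 - R5 - R7 - R14 at 69 hops' cost.
So from R16 the first move is to R33.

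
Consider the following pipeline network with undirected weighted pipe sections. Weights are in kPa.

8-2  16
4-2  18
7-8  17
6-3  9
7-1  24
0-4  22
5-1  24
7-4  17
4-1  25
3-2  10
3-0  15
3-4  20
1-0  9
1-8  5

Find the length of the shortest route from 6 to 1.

33 kPa

Enumerating some paths:
6–3–4–1: 9+20+25 = 54
6–3–0–1: 9+15+9 = 33
6–3–2–8–1: 9+10+16+5 = 40
Cheapest is 6–3–0–1 at 33 kPa.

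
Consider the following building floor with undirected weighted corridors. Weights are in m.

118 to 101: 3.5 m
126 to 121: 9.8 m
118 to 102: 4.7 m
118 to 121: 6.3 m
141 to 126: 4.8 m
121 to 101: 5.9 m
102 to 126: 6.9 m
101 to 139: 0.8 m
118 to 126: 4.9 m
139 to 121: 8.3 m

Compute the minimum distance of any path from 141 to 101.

13.2 m

Settle nodes by increasing distance from 141:
141: 0
126: 4.8  (via 141)
118: 9.7  (via 126)
102: 11.7  (via 126)
101: 13.2  (via 118)
Shortest route: 141–126–118–101 = 13.2 m.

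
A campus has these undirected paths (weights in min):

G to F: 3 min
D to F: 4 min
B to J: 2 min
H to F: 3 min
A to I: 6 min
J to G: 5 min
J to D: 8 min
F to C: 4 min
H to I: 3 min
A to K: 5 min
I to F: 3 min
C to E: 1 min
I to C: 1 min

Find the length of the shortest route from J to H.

11 min

Settle nodes by increasing distance from J:
J: 0
B: 2  (via J)
G: 5  (via J)
D: 8  (via J)
F: 8  (via G)
H: 11  (via F)
Shortest route: J–G–F–H = 11 min.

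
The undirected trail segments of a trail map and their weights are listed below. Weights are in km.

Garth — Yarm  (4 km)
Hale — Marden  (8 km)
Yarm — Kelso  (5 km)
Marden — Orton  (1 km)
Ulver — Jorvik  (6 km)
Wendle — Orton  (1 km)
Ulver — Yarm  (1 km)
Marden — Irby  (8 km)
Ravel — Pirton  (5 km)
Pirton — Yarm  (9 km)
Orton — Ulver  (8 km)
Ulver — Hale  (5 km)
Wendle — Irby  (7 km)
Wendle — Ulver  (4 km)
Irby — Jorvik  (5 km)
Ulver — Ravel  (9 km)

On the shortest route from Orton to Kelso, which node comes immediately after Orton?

Wendle

Compare a few routes:
Orton–Ulver–Yarm–Kelso: 8+1+5 = 14
Orton–Wendle–Ulver–Yarm–Kelso: 1+4+1+5 = 11
Cheapest is Orton–Wendle–Ulver–Yarm–Kelso at 11 km.
So from Orton the first move is to Wendle.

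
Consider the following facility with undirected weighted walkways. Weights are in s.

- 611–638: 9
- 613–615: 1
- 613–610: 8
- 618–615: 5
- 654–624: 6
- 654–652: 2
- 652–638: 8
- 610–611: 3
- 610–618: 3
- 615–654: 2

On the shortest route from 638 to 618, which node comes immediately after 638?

611

Candidate routes:
638 → 652 → 654 → 615 → 613 → 610 → 618: 8+2+2+1+8+3 = 24
638 → 611 → 610 → 613 → 615 → 618: 9+3+8+1+5 = 26
638 → 611 → 610 → 618: 9+3+3 = 15
638 → 652 → 654 → 615 → 618: 8+2+2+5 = 17
Cheapest is 638 → 611 → 610 → 618 at 15 s.
So from 638 the first move is to 611.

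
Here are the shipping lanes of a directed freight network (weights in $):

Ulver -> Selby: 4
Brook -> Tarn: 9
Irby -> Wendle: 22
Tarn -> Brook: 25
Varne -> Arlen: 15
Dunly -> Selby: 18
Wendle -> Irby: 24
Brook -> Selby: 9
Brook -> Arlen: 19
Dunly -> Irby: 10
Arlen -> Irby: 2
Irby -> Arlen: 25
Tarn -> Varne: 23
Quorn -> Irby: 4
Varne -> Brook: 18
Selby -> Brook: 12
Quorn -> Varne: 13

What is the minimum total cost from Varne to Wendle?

Running Dijkstra from Varne:
Varne: 0
Arlen: 15  (via Varne)
Irby: 17  (via Arlen)
Brook: 18  (via Varne)
Tarn: 27  (via Brook)
Selby: 27  (via Brook)
Wendle: 39  (via Irby)
Shortest route: Varne → Arlen → Irby → Wendle = $39.

$39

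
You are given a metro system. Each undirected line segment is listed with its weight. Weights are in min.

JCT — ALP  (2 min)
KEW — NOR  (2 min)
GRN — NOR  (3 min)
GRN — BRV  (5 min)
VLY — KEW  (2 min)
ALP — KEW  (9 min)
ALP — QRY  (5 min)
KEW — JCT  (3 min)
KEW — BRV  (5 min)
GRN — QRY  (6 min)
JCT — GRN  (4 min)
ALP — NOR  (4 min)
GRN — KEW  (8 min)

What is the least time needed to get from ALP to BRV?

10 min

Candidate routes:
ALP - JCT - KEW - BRV: 2+3+5 = 10
ALP - JCT - GRN - BRV: 2+4+5 = 11
ALP - NOR - KEW - BRV: 4+2+5 = 11
ALP - NOR - GRN - BRV: 4+3+5 = 12
The minimum is 10 min via ALP - JCT - KEW - BRV.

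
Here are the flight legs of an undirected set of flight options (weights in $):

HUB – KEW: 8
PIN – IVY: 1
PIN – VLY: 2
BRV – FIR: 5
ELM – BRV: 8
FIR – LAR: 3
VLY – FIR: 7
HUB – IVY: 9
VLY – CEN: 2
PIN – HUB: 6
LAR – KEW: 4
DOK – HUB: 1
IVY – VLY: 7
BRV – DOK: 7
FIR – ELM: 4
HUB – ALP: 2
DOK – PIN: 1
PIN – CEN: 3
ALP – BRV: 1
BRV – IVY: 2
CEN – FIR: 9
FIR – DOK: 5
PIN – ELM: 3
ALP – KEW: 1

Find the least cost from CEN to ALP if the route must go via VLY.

Shortest CEN→VLY: CEN → VLY = 2
Best VLY to ALP: VLY → PIN → DOK → HUB → ALP costing 6
Total via VLY: 2 + 6 = $8.

$8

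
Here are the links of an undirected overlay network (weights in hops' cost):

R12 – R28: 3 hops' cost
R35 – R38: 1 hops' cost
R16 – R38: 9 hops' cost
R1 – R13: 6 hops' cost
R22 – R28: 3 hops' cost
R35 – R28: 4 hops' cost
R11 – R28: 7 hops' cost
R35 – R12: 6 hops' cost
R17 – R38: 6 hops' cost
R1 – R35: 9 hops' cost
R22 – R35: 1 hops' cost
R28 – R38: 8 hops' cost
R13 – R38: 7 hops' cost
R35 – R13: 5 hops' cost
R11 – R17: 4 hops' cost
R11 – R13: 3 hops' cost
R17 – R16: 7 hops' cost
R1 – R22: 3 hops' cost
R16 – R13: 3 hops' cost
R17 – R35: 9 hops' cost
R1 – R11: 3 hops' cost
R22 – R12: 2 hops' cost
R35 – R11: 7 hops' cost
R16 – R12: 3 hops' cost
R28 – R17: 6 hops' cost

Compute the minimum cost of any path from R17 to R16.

7 hops' cost

Compare a few routes:
R17 → R11 → R13 → R16: 4+3+3 = 10
R17 → R16: 7 = 7
The minimum is 7 hops' cost via R17 → R16.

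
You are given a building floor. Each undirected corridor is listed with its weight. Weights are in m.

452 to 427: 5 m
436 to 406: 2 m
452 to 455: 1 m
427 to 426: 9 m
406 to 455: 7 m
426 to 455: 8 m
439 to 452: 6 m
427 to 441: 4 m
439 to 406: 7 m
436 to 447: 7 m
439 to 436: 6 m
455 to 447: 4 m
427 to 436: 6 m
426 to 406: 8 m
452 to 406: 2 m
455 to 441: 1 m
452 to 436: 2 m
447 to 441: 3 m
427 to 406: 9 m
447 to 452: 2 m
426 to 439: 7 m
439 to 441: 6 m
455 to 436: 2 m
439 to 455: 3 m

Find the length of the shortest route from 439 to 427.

Enumerating some paths:
439 - 455 - 452 - 427: 3+1+5 = 9
439 - 455 - 441 - 427: 3+1+4 = 8
Cheapest is 439 - 455 - 441 - 427 at 8 m.

8 m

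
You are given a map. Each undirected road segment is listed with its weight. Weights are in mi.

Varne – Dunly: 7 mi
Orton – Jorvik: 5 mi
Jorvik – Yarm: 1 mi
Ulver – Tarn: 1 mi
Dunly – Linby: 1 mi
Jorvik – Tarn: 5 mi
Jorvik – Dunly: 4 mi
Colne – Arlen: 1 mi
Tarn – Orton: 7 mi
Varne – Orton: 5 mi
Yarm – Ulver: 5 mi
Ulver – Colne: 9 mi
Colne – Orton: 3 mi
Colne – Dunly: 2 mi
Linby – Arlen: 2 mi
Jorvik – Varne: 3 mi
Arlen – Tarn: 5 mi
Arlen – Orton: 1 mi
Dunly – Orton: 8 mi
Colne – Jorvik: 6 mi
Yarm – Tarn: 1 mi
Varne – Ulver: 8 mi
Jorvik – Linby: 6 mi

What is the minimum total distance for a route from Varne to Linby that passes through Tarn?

Best Varne to Tarn: Varne–Jorvik–Yarm–Tarn costing 5
Best Tarn to Linby: Tarn–Arlen–Linby costing 7
Total via Tarn: 5 + 7 = 12 mi.

12 mi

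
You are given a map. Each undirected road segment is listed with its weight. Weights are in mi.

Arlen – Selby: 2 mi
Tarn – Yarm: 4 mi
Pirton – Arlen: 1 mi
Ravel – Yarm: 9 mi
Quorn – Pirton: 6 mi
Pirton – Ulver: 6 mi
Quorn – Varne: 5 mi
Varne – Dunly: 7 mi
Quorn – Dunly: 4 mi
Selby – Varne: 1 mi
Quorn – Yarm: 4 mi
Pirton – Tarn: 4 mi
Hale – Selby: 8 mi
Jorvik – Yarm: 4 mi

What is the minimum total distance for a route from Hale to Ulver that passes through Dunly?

Shortest Hale→Dunly: Hale–Selby–Varne–Dunly = 16
Shortest Dunly→Ulver: Dunly–Quorn–Pirton–Ulver = 16
Total via Dunly: 16 + 16 = 32 mi.

32 mi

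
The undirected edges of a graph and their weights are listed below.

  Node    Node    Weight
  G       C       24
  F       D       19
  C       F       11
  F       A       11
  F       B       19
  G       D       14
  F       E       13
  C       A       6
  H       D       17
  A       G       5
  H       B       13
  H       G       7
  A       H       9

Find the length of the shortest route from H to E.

33

Compare a few routes:
H → A → C → F → E: 9+6+11+13 = 39
H → A → F → E: 9+11+13 = 33
H → G → A → F → E: 7+5+11+13 = 36
Cheapest is H → A → F → E at 33.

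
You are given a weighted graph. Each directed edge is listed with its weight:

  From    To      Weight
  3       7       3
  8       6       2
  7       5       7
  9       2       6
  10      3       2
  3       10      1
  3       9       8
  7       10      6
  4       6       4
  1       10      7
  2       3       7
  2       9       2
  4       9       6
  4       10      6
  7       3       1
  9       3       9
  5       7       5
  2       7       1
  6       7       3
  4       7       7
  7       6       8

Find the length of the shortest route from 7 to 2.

Shortest distances from 7:
7: 0
3: 1  (via 7)
10: 2  (via 3)
5: 7  (via 7)
6: 8  (via 7)
9: 9  (via 3)
2: 15  (via 9)
Shortest route: 7–3–9–2 = 15.

15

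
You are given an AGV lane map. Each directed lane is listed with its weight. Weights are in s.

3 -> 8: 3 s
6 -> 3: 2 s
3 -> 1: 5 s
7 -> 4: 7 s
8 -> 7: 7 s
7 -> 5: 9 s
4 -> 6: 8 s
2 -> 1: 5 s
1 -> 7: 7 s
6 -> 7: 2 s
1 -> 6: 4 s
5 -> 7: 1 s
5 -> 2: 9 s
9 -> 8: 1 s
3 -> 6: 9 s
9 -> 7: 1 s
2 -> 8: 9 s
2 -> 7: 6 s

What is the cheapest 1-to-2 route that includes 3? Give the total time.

Shortest 1→3: 1–6–3 = 6
Best 3 to 2: 3–8–7–5–2 costing 28
Total via 3: 6 + 28 = 34 s.

34 s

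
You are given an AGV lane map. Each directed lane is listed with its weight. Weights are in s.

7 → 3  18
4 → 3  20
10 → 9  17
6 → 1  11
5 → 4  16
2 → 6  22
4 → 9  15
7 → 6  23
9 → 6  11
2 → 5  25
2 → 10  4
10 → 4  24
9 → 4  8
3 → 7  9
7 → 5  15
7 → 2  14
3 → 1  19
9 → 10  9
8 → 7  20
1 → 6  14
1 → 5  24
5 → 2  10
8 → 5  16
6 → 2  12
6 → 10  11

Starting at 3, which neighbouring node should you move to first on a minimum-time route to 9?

Compare a few routes:
3 → 7 → 2 → 10 → 9: 9+14+4+17 = 44
3 → 7 → 5 → 2 → 10 → 9: 9+15+10+4+17 = 55
3 → 7 → 5 → 4 → 9: 9+15+16+15 = 55
3 → 7 → 6 → 10 → 9: 9+23+11+17 = 60
The minimum is 44 s via 3 → 7 → 2 → 10 → 9.
So from 3 the first move is to 7.

7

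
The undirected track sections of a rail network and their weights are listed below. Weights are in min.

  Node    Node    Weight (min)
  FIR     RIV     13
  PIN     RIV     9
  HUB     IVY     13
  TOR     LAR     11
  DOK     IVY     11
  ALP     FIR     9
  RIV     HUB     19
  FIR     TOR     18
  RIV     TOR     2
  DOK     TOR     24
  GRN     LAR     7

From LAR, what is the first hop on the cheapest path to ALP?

Candidate routes:
LAR–TOR–FIR–ALP: 11+18+9 = 38
LAR–TOR–RIV–FIR–ALP: 11+2+13+9 = 35
Cheapest is LAR–TOR–RIV–FIR–ALP at 35 min.
So from LAR the first move is to TOR.

TOR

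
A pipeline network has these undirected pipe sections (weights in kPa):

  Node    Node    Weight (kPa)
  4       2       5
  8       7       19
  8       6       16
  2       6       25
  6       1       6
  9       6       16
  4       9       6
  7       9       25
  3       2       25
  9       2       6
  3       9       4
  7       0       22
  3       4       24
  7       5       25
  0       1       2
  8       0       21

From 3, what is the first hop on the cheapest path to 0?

Candidate routes:
3 - 9 - 6 - 1 - 0: 4+16+6+2 = 28
3 - 9 - 4 - 2 - 6 - 1 - 0: 4+6+5+25+6+2 = 48
3 - 9 - 2 - 6 - 1 - 0: 4+6+25+6+2 = 43
Cheapest is 3 - 9 - 6 - 1 - 0 at 28 kPa.
So from 3 the first move is to 9.

9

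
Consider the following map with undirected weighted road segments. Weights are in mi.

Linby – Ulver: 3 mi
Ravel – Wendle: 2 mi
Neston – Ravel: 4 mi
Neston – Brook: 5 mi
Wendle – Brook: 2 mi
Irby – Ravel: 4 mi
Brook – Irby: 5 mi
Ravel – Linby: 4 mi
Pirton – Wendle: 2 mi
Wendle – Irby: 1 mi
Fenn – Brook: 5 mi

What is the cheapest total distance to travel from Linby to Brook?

Settle nodes by increasing distance from Linby:
Linby: 0
Ulver: 3  (via Linby)
Ravel: 4  (via Linby)
Wendle: 6  (via Ravel)
Irby: 7  (via Wendle)
Pirton: 8  (via Wendle)
Neston: 8  (via Ravel)
Brook: 8  (via Wendle)
Shortest route: Linby–Ravel–Wendle–Brook = 8 mi.

8 mi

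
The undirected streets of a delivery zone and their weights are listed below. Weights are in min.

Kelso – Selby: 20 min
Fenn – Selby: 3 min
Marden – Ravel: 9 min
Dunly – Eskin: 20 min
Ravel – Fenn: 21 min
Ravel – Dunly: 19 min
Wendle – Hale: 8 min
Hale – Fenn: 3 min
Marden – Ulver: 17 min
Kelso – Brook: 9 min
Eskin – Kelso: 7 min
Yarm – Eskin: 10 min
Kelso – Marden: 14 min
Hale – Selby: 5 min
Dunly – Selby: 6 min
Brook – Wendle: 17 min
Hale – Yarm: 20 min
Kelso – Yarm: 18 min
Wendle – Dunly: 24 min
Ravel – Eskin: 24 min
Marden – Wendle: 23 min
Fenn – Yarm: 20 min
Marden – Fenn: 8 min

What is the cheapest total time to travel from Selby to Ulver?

28 min

Settle nodes by increasing distance from Selby:
Selby: 0
Fenn: 3  (via Selby)
Hale: 5  (via Selby)
Dunly: 6  (via Selby)
Marden: 11  (via Fenn)
Wendle: 13  (via Hale)
Kelso: 20  (via Selby)
Ravel: 20  (via Marden)
Yarm: 23  (via Fenn)
Eskin: 26  (via Dunly)
Ulver: 28  (via Marden)
Shortest route: Selby–Fenn–Marden–Ulver = 28 min.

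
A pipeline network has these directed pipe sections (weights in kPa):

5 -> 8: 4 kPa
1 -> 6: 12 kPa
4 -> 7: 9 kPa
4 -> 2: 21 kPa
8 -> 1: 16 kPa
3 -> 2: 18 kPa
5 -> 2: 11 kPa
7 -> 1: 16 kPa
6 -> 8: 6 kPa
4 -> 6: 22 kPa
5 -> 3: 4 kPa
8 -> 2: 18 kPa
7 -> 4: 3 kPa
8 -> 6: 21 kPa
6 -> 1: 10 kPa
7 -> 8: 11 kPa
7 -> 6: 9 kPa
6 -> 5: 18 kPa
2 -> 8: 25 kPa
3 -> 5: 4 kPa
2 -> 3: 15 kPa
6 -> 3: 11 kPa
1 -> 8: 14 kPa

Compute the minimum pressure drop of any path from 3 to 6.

Shortest distances from 3:
3: 0
5: 4  (via 3)
8: 8  (via 5)
2: 15  (via 5)
1: 24  (via 8)
6: 29  (via 8)
Shortest route: 3–5–8–6 = 29 kPa.

29 kPa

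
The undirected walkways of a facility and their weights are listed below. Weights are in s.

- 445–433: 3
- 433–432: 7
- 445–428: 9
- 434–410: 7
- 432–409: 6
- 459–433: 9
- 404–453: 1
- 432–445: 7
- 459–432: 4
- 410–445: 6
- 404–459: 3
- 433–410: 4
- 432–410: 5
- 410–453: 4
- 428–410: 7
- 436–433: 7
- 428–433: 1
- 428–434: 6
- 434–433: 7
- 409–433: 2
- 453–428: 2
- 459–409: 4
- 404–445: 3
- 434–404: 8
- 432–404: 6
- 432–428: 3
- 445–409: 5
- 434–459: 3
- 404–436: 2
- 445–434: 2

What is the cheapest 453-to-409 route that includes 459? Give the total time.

Best 453 to 459: 453 → 404 → 459 costing 4
Best 459 to 409: 459 → 409 costing 4
Total via 459: 4 + 4 = 8 s.

8 s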